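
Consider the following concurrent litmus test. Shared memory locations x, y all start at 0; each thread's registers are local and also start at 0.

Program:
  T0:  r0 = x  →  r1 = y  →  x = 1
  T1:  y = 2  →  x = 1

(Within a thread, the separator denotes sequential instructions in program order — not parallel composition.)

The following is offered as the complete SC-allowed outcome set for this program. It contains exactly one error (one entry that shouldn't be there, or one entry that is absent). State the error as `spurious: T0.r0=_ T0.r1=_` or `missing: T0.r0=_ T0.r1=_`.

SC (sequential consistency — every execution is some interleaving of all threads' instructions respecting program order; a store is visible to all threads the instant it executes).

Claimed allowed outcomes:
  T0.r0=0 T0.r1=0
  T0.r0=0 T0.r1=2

outcome vector order: (T0.r0,T0.r1)
SC: 3 outcomes — {(0,0) (0,2) (1,2)}
SC∖claimed = {(1,2)}

missing: T0.r0=1 T0.r1=2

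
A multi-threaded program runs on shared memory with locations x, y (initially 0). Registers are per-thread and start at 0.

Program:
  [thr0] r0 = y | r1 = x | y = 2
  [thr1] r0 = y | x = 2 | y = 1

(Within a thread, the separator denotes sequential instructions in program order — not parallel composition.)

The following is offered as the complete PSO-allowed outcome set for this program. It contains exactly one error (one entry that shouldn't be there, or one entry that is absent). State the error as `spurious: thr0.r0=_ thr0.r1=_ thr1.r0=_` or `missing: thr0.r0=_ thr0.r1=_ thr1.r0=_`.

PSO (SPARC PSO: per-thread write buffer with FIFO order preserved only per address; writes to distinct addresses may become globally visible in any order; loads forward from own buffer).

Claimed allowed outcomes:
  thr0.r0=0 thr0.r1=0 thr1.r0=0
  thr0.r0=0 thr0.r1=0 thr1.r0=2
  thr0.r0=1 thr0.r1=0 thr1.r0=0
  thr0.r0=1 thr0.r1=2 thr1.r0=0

outcome vector order: (thr0.r0,thr0.r1,thr1.r0)
PSO (5): 0/0/0, 0/0/2, 0/2/0, 1/0/0, 1/2/0
PSO∖claimed = {0/2/0}

missing: thr0.r0=0 thr0.r1=2 thr1.r0=0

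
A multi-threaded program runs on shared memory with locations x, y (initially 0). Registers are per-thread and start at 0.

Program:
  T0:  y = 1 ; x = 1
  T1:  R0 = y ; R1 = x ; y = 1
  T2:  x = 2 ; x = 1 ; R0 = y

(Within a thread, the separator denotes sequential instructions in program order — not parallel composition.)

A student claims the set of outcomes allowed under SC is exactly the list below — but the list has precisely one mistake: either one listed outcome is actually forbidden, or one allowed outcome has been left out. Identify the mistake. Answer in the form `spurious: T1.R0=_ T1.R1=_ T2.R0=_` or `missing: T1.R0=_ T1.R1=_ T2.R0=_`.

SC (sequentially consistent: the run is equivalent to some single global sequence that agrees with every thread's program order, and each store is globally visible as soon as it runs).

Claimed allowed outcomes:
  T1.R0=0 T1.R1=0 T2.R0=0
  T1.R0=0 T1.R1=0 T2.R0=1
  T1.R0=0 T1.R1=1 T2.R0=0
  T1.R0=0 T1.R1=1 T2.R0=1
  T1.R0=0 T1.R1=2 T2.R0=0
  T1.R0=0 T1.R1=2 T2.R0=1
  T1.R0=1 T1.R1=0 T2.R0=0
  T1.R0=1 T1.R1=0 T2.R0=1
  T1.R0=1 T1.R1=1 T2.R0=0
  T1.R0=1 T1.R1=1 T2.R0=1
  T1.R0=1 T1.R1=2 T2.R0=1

outcome vector order: (T1.R0,T1.R1,T2.R0)
SC: 10 outcomes — {(0,0,0); (0,0,1); (0,1,0); (0,1,1); (0,2,0); (0,2,1); (1,0,1); (1,1,0); (1,1,1); (1,2,1)}
claimed∖SC = {(1,0,0)}

spurious: T1.R0=1 T1.R1=0 T2.R0=0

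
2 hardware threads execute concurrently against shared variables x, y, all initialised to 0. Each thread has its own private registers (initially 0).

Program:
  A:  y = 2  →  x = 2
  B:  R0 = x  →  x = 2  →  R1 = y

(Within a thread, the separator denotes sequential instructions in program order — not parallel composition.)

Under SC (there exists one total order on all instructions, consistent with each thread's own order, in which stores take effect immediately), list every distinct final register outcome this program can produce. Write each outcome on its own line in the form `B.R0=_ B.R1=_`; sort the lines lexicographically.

outcome vector order: (B.R0,B.R1)
|SC outcomes| = 3

B.R0=0 B.R1=0
B.R0=0 B.R1=2
B.R0=2 B.R1=2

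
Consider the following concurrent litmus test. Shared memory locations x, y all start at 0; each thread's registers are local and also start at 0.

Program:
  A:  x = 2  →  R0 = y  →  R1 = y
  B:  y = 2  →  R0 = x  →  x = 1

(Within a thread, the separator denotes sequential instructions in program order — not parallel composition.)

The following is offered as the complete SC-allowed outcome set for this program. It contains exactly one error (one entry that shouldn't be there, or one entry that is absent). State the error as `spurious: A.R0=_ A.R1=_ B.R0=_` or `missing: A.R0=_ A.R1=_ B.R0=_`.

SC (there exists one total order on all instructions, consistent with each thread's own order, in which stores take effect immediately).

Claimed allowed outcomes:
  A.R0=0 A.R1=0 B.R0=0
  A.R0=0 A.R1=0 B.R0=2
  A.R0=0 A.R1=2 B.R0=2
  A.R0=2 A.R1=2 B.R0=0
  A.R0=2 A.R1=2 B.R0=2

outcome vector order: (A.R0,A.R1,B.R0)
[SC] allowed = {002 022 220 222}
claimed∖SC = {000}

spurious: A.R0=0 A.R1=0 B.R0=0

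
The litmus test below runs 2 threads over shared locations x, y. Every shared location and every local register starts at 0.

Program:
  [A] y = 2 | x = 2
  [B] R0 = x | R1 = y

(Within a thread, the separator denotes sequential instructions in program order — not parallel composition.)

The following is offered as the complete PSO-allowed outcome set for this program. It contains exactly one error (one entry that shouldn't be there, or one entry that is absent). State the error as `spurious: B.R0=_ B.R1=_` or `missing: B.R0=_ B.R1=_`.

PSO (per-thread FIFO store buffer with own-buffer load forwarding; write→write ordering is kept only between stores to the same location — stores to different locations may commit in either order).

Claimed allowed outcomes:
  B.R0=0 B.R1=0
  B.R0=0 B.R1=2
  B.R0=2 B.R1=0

outcome vector order: (B.R0,B.R1)
under PSO → 00, 02, 20, 22
PSO∖claimed = {22}

missing: B.R0=2 B.R1=2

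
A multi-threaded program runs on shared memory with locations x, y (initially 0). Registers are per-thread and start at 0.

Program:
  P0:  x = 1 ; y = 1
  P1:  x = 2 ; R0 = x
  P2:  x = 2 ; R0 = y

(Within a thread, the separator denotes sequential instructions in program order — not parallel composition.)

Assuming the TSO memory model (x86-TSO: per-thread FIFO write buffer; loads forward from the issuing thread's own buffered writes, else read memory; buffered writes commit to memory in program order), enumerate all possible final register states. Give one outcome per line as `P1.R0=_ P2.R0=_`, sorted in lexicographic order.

outcome vector order: (P1.R0,P2.R0)
|TSO outcomes| = 4

P1.R0=1 P2.R0=0
P1.R0=1 P2.R0=1
P1.R0=2 P2.R0=0
P1.R0=2 P2.R0=1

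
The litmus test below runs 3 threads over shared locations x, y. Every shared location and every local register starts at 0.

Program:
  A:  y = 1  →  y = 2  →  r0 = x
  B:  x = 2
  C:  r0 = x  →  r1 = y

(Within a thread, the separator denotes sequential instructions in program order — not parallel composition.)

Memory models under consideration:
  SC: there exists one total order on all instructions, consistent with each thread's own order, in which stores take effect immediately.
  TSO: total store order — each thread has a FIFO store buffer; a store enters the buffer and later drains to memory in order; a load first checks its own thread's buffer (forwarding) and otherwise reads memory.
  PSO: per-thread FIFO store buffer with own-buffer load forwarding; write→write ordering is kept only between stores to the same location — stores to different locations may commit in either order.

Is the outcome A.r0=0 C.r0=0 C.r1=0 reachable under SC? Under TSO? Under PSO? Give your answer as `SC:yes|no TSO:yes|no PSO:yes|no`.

SC:yes TSO:yes PSO:yes

outcome vector order: (A.r0,C.r0,C.r1)
SC: 10 outcomes — {0/0/0, 0/0/1, 0/0/2, 0/2/2, 2/0/0, 2/0/1, 2/0/2, 2/2/0, 2/2/1, 2/2/2}
TSO: 12 outcomes — {0/0/0, 0/0/1, 0/0/2, 0/2/0, 0/2/1, 0/2/2, 2/0/0, 2/0/1, 2/0/2, 2/2/0, 2/2/1, 2/2/2}
PSO: 12 outcomes — {0/0/0, 0/0/1, 0/0/2, 0/2/0, 0/2/1, 0/2/2, 2/0/0, 2/0/1, 2/0/2, 2/2/0, 2/2/1, 2/2/2}
target 0/0/0 ∈ {SC,TSO,PSO}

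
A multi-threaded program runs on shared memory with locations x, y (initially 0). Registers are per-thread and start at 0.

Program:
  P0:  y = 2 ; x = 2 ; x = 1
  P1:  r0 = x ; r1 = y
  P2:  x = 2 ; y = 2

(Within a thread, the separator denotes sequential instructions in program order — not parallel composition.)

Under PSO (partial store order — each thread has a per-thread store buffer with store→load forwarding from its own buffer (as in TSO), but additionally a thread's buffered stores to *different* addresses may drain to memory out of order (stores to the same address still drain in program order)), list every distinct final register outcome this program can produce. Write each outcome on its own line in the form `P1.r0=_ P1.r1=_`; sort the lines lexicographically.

outcome vector order: (P1.r0,P1.r1)
|PSO outcomes| = 6

P1.r0=0 P1.r1=0
P1.r0=0 P1.r1=2
P1.r0=1 P1.r1=0
P1.r0=1 P1.r1=2
P1.r0=2 P1.r1=0
P1.r0=2 P1.r1=2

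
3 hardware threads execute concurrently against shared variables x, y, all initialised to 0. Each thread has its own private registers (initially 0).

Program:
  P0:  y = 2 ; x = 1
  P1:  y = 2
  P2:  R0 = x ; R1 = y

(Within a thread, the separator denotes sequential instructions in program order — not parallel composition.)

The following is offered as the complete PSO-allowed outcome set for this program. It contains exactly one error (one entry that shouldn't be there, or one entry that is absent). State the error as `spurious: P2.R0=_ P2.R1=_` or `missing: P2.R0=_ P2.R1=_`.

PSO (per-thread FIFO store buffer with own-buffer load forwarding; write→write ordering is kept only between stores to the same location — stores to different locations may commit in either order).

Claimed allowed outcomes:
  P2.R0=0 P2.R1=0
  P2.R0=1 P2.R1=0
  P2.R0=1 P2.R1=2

outcome vector order: (P2.R0,P2.R1)
PSO: 4 outcomes — {<0 0>; <0 2>; <1 0>; <1 2>}
PSO∖claimed = {<0 2>}

missing: P2.R0=0 P2.R1=2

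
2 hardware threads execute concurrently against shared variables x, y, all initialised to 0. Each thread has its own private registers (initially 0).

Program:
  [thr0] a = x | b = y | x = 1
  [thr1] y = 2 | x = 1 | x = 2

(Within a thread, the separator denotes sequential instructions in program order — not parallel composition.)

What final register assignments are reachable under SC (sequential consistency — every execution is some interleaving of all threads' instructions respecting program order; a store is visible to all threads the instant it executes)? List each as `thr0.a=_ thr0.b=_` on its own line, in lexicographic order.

thr0.a=0 thr0.b=0
thr0.a=0 thr0.b=2
thr0.a=1 thr0.b=2
thr0.a=2 thr0.b=2

outcome vector order: (thr0.a,thr0.b)
|SC outcomes| = 4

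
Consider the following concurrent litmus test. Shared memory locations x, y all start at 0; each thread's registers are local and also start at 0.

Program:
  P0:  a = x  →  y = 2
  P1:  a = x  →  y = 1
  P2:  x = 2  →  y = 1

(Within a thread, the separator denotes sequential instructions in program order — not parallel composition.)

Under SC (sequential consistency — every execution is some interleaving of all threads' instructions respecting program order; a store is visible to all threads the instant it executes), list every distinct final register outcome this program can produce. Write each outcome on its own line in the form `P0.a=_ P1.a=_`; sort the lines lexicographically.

outcome vector order: (P0.a,P1.a)
|SC outcomes| = 4

P0.a=0 P1.a=0
P0.a=0 P1.a=2
P0.a=2 P1.a=0
P0.a=2 P1.a=2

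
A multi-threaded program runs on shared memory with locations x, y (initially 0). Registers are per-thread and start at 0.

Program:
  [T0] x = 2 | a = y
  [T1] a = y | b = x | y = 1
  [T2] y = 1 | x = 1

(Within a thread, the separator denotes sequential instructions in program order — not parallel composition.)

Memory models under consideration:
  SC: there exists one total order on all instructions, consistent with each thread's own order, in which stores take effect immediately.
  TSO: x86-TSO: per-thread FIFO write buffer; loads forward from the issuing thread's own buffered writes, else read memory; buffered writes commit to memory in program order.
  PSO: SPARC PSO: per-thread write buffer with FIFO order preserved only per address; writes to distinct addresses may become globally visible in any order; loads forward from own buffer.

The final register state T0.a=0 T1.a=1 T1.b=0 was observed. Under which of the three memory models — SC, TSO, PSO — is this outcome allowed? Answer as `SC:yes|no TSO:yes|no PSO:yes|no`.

outcome vector order: (T0.a,T1.a,T1.b)
SC (11): 000 001 002 011 012 100 101 102 110 111 112
TSO (12): 000 001 002 010 011 012 100 101 102 110 111 112
PSO (12): 000 001 002 010 011 012 100 101 102 110 111 112
target 010 ∈ {TSO,PSO}

SC:no TSO:yes PSO:yes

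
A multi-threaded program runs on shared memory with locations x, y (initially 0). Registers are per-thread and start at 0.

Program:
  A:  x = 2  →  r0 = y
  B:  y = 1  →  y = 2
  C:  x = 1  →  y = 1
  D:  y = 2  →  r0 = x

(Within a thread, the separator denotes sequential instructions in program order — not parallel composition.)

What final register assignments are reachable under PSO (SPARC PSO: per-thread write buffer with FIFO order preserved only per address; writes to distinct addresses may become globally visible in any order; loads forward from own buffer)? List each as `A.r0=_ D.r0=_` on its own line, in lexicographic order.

A.r0=0 D.r0=0
A.r0=0 D.r0=1
A.r0=0 D.r0=2
A.r0=1 D.r0=0
A.r0=1 D.r0=1
A.r0=1 D.r0=2
A.r0=2 D.r0=0
A.r0=2 D.r0=1
A.r0=2 D.r0=2

outcome vector order: (A.r0,D.r0)
|PSO outcomes| = 9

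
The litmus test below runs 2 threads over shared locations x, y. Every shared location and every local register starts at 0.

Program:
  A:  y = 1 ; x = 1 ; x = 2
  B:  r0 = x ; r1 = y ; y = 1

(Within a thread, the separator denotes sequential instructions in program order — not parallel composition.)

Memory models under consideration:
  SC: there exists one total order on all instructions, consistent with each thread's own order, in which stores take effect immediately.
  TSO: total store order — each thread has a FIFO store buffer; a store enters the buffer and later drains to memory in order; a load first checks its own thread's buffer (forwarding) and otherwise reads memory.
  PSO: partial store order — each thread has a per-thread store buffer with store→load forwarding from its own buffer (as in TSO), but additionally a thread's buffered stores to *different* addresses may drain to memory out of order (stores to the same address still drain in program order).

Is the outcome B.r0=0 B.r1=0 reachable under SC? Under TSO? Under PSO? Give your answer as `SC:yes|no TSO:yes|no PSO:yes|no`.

SC:yes TSO:yes PSO:yes

outcome vector order: (B.r0,B.r1)
under SC → <0 0>; <0 1>; <1 1>; <2 1>
under TSO → <0 0>; <0 1>; <1 1>; <2 1>
under PSO → <0 0>; <0 1>; <1 0>; <1 1>; <2 0>; <2 1>
target <0 0> ∈ {SC,TSO,PSO}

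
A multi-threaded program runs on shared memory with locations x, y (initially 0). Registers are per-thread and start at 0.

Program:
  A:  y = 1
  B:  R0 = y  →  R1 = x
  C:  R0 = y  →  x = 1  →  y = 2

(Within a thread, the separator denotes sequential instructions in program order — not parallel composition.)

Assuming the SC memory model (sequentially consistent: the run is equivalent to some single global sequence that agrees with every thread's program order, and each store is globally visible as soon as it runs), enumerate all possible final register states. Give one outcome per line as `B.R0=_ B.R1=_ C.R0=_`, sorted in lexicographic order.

B.R0=0 B.R1=0 C.R0=0
B.R0=0 B.R1=0 C.R0=1
B.R0=0 B.R1=1 C.R0=0
B.R0=0 B.R1=1 C.R0=1
B.R0=1 B.R1=0 C.R0=0
B.R0=1 B.R1=0 C.R0=1
B.R0=1 B.R1=1 C.R0=0
B.R0=1 B.R1=1 C.R0=1
B.R0=2 B.R1=1 C.R0=0
B.R0=2 B.R1=1 C.R0=1

outcome vector order: (B.R0,B.R1,C.R0)
|SC outcomes| = 10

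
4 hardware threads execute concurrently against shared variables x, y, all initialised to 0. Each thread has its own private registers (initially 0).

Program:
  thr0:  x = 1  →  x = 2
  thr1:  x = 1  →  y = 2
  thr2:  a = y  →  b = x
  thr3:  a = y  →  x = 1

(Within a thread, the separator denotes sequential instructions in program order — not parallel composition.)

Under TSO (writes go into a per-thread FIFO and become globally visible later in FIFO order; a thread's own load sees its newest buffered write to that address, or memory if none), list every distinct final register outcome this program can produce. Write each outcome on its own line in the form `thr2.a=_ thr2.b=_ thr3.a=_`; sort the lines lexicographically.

thr2.a=0 thr2.b=0 thr3.a=0
thr2.a=0 thr2.b=0 thr3.a=2
thr2.a=0 thr2.b=1 thr3.a=0
thr2.a=0 thr2.b=1 thr3.a=2
thr2.a=0 thr2.b=2 thr3.a=0
thr2.a=0 thr2.b=2 thr3.a=2
thr2.a=2 thr2.b=1 thr3.a=0
thr2.a=2 thr2.b=1 thr3.a=2
thr2.a=2 thr2.b=2 thr3.a=0
thr2.a=2 thr2.b=2 thr3.a=2

outcome vector order: (thr2.a,thr2.b,thr3.a)
|TSO outcomes| = 10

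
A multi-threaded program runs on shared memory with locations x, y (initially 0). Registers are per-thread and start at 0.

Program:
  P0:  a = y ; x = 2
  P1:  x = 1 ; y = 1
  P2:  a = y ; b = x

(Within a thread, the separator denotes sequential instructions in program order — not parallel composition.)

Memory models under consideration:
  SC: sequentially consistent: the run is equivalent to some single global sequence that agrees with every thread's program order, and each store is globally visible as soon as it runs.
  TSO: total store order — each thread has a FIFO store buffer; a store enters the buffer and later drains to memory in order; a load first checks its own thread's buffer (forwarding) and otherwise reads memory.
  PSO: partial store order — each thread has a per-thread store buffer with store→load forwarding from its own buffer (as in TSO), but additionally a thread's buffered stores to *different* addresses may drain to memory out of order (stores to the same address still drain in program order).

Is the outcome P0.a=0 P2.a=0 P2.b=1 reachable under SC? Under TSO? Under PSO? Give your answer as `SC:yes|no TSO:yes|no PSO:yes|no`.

SC:yes TSO:yes PSO:yes

outcome vector order: (P0.a,P2.a,P2.b)
SC (10): 000, 001, 002, 011, 012, 100, 101, 102, 111, 112
TSO (10): 000, 001, 002, 011, 012, 100, 101, 102, 111, 112
PSO (12): 000, 001, 002, 010, 011, 012, 100, 101, 102, 110, 111, 112
target 001 ∈ {SC,TSO,PSO}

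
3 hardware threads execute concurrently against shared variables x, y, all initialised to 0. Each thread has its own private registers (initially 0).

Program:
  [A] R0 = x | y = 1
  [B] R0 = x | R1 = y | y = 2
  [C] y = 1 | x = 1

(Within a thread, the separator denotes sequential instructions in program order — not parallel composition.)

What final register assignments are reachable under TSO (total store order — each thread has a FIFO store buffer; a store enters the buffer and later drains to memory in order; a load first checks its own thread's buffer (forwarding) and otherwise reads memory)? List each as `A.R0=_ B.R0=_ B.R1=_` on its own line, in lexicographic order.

A.R0=0 B.R0=0 B.R1=0
A.R0=0 B.R0=0 B.R1=1
A.R0=0 B.R0=1 B.R1=1
A.R0=1 B.R0=0 B.R1=0
A.R0=1 B.R0=0 B.R1=1
A.R0=1 B.R0=1 B.R1=1

outcome vector order: (A.R0,B.R0,B.R1)
|TSO outcomes| = 6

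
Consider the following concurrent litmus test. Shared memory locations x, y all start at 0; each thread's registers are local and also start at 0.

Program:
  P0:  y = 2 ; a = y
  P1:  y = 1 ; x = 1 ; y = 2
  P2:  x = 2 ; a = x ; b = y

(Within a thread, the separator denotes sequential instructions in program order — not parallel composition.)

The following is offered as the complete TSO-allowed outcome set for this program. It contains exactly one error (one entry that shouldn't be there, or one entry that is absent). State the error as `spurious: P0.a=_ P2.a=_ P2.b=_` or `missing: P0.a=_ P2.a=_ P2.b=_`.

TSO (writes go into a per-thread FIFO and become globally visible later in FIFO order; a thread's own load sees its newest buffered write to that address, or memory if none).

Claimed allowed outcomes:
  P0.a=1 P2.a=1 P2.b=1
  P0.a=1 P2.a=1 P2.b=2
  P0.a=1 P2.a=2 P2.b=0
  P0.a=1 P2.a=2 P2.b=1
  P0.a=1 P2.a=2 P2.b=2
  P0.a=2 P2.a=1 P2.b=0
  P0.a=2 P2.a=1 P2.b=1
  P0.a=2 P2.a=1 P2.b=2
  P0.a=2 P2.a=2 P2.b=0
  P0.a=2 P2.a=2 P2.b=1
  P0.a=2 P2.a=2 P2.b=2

spurious: P0.a=2 P2.a=1 P2.b=0

outcome vector order: (P0.a,P2.a,P2.b)
TSO: 10 outcomes — {(1,1,1); (1,1,2); (1,2,0); (1,2,1); (1,2,2); (2,1,1); (2,1,2); (2,2,0); (2,2,1); (2,2,2)}
claimed∖TSO = {(2,1,0)}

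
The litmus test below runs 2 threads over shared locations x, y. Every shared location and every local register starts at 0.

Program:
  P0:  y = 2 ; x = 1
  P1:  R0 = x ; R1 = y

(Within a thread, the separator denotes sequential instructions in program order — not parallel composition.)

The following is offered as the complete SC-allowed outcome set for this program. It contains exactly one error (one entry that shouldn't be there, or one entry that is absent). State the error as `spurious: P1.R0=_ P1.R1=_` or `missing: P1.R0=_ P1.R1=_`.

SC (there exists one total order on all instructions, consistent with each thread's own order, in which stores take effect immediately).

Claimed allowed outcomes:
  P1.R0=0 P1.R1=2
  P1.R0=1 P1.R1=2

missing: P1.R0=0 P1.R1=0

outcome vector order: (P1.R0,P1.R1)
[SC] allowed = {(0,0), (0,2), (1,2)}
SC∖claimed = {(0,0)}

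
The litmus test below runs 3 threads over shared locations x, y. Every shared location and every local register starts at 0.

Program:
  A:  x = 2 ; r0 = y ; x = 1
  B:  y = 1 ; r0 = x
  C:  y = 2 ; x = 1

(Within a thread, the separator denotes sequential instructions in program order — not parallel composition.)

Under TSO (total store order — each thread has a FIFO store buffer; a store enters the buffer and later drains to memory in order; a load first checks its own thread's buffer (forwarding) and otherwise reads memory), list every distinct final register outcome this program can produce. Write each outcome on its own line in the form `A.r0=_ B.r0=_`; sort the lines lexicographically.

A.r0=0 B.r0=0
A.r0=0 B.r0=1
A.r0=0 B.r0=2
A.r0=1 B.r0=0
A.r0=1 B.r0=1
A.r0=1 B.r0=2
A.r0=2 B.r0=0
A.r0=2 B.r0=1
A.r0=2 B.r0=2

outcome vector order: (A.r0,B.r0)
|TSO outcomes| = 9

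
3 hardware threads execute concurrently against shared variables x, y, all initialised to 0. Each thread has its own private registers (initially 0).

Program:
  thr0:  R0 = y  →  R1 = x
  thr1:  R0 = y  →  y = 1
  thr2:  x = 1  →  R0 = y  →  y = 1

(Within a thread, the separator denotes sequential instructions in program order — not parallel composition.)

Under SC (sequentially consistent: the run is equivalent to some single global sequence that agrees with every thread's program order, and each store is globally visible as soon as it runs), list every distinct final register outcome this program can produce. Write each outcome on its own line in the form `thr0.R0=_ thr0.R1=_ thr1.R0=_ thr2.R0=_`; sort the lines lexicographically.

outcome vector order: (thr0.R0,thr0.R1,thr1.R0,thr2.R0)
|SC outcomes| = 10

thr0.R0=0 thr0.R1=0 thr1.R0=0 thr2.R0=0
thr0.R0=0 thr0.R1=0 thr1.R0=0 thr2.R0=1
thr0.R0=0 thr0.R1=0 thr1.R0=1 thr2.R0=0
thr0.R0=0 thr0.R1=1 thr1.R0=0 thr2.R0=0
thr0.R0=0 thr0.R1=1 thr1.R0=0 thr2.R0=1
thr0.R0=0 thr0.R1=1 thr1.R0=1 thr2.R0=0
thr0.R0=1 thr0.R1=0 thr1.R0=0 thr2.R0=1
thr0.R0=1 thr0.R1=1 thr1.R0=0 thr2.R0=0
thr0.R0=1 thr0.R1=1 thr1.R0=0 thr2.R0=1
thr0.R0=1 thr0.R1=1 thr1.R0=1 thr2.R0=0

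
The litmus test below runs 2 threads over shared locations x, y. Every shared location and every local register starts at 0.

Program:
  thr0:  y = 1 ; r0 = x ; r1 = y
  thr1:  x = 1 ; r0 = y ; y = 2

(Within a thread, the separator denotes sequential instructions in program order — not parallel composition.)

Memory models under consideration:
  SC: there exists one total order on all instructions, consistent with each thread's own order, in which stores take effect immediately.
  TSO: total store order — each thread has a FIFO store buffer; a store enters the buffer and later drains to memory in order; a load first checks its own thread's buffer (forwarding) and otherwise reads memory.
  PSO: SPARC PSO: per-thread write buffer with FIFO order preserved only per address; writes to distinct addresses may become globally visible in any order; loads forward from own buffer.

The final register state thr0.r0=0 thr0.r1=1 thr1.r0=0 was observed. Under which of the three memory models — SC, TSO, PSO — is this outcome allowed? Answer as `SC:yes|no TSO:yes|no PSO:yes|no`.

outcome vector order: (thr0.r0,thr0.r1,thr1.r0)
under SC → 0/1/1 0/2/1 1/1/0 1/1/1 1/2/0 1/2/1
under TSO → 0/1/0 0/1/1 0/2/0 0/2/1 1/1/0 1/1/1 1/2/0 1/2/1
under PSO → 0/1/0 0/1/1 0/2/0 0/2/1 1/1/0 1/1/1 1/2/0 1/2/1
target 0/1/0 ∈ {TSO,PSO}

SC:no TSO:yes PSO:yes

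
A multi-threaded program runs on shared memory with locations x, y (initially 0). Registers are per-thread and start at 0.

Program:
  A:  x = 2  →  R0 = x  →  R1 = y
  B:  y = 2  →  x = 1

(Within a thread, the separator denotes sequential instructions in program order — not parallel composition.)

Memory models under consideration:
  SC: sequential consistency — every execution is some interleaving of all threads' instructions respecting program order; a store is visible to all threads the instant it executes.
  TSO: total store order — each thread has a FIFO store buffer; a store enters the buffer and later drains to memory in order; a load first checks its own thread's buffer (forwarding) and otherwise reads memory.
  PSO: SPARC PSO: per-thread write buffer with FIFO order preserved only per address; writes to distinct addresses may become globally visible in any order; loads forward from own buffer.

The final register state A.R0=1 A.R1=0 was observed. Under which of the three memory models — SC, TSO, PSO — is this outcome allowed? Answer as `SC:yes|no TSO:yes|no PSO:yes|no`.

SC:no TSO:no PSO:yes

outcome vector order: (A.R0,A.R1)
SC: 3 outcomes — {(1,2) (2,0) (2,2)}
TSO: 3 outcomes — {(1,2) (2,0) (2,2)}
PSO: 4 outcomes — {(1,0) (1,2) (2,0) (2,2)}
target (1,0) ∈ {PSO}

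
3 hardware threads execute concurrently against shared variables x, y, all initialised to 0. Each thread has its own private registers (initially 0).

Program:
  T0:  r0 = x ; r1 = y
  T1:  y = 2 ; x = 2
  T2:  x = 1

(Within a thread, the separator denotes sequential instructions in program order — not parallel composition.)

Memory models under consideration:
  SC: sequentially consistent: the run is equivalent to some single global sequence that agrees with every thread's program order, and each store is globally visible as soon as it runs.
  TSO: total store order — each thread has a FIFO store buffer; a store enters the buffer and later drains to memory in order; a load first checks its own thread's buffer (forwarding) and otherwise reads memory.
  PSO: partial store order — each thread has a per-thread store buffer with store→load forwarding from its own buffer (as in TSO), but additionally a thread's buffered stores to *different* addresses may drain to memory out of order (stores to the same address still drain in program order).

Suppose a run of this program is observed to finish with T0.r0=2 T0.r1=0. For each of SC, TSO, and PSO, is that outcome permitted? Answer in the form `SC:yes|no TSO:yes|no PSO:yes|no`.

outcome vector order: (T0.r0,T0.r1)
SC (5): 00, 02, 10, 12, 22
TSO (5): 00, 02, 10, 12, 22
PSO (6): 00, 02, 10, 12, 20, 22
target 20 ∈ {PSO}

SC:no TSO:no PSO:yes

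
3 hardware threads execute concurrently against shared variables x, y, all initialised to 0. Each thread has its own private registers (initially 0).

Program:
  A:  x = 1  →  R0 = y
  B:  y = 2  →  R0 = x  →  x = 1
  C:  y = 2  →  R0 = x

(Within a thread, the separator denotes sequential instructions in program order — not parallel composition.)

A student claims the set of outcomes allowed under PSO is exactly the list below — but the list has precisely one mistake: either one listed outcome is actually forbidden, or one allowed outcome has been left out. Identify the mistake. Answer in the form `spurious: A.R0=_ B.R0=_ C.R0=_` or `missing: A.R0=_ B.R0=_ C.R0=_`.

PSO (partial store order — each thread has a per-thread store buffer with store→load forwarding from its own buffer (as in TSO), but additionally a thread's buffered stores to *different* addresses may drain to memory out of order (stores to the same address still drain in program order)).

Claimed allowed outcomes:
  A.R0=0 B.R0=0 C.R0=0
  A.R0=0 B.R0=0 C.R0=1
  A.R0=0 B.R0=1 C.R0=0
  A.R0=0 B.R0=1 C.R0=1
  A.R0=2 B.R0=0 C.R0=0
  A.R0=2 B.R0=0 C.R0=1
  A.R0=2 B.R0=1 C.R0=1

outcome vector order: (A.R0,B.R0,C.R0)
PSO (8): <0 0 0> <0 0 1> <0 1 0> <0 1 1> <2 0 0> <2 0 1> <2 1 0> <2 1 1>
PSO∖claimed = {<2 1 0>}

missing: A.R0=2 B.R0=1 C.R0=0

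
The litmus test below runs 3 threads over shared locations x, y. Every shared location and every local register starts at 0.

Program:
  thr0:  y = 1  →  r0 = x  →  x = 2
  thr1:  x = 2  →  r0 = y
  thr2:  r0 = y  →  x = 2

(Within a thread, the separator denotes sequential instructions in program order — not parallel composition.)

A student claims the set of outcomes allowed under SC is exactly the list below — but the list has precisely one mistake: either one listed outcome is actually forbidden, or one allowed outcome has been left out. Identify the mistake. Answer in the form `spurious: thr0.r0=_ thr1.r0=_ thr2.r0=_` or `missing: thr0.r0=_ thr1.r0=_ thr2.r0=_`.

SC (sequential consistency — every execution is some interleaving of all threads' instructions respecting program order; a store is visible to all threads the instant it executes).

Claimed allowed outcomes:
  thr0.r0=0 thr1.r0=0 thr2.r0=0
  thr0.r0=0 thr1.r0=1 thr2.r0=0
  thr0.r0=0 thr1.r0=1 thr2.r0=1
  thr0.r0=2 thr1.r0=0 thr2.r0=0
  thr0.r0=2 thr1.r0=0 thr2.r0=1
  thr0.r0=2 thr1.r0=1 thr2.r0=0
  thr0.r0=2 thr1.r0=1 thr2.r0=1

outcome vector order: (thr0.r0,thr1.r0,thr2.r0)
under SC → <0 1 0>, <0 1 1>, <2 0 0>, <2 0 1>, <2 1 0>, <2 1 1>
claimed∖SC = {<0 0 0>}

spurious: thr0.r0=0 thr1.r0=0 thr2.r0=0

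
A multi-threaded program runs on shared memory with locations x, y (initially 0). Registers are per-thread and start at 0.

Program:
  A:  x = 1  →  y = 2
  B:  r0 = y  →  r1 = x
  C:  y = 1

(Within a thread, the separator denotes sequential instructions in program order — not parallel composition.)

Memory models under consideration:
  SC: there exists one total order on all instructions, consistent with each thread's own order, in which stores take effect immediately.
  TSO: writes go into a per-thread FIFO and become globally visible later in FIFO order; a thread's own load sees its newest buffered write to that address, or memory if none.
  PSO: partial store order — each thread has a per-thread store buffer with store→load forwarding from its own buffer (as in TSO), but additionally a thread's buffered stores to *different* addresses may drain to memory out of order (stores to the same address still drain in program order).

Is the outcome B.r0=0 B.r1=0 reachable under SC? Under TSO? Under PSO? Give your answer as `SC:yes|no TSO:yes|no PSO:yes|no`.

outcome vector order: (B.r0,B.r1)
under SC → 00, 01, 10, 11, 21
under TSO → 00, 01, 10, 11, 21
under PSO → 00, 01, 10, 11, 20, 21
target 00 ∈ {SC,TSO,PSO}

SC:yes TSO:yes PSO:yes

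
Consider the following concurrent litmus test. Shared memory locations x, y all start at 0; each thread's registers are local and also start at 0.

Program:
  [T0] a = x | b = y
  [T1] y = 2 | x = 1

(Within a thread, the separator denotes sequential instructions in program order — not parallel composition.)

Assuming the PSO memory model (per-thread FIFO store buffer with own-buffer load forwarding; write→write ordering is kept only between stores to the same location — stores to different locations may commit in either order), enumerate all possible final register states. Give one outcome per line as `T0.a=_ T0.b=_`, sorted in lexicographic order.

outcome vector order: (T0.a,T0.b)
|PSO outcomes| = 4

T0.a=0 T0.b=0
T0.a=0 T0.b=2
T0.a=1 T0.b=0
T0.a=1 T0.b=2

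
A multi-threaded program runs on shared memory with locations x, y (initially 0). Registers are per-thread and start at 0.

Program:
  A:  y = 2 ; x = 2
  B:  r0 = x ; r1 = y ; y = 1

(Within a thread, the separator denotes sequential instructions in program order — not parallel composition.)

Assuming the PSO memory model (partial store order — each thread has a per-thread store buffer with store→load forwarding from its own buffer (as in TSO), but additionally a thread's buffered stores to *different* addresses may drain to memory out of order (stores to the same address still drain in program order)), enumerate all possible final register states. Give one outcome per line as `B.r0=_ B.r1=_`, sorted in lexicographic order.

B.r0=0 B.r1=0
B.r0=0 B.r1=2
B.r0=2 B.r1=0
B.r0=2 B.r1=2

outcome vector order: (B.r0,B.r1)
|PSO outcomes| = 4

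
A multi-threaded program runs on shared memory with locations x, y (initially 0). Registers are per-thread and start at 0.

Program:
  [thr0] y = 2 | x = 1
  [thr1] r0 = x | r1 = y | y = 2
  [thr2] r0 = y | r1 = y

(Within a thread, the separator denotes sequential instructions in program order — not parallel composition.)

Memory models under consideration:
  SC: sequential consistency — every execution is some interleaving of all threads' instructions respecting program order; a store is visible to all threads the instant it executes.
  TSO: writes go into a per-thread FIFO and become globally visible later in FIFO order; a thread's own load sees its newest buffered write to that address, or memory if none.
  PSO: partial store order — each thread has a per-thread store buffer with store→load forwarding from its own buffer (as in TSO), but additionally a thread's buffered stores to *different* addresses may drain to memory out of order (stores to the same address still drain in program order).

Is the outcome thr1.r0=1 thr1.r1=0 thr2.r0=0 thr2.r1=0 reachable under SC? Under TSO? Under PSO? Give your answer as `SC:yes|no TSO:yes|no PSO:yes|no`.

SC:no TSO:no PSO:yes

outcome vector order: (thr1.r0,thr1.r1,thr2.r0,thr2.r1)
SC: 9 outcomes — {<0 0 0 0> <0 0 0 2> <0 0 2 2> <0 2 0 0> <0 2 0 2> <0 2 2 2> <1 2 0 0> <1 2 0 2> <1 2 2 2>}
TSO: 9 outcomes — {<0 0 0 0> <0 0 0 2> <0 0 2 2> <0 2 0 0> <0 2 0 2> <0 2 2 2> <1 2 0 0> <1 2 0 2> <1 2 2 2>}
PSO: 12 outcomes — {<0 0 0 0> <0 0 0 2> <0 0 2 2> <0 2 0 0> <0 2 0 2> <0 2 2 2> <1 0 0 0> <1 0 0 2> <1 0 2 2> <1 2 0 0> <1 2 0 2> <1 2 2 2>}
target <1 0 0 0> ∈ {PSO}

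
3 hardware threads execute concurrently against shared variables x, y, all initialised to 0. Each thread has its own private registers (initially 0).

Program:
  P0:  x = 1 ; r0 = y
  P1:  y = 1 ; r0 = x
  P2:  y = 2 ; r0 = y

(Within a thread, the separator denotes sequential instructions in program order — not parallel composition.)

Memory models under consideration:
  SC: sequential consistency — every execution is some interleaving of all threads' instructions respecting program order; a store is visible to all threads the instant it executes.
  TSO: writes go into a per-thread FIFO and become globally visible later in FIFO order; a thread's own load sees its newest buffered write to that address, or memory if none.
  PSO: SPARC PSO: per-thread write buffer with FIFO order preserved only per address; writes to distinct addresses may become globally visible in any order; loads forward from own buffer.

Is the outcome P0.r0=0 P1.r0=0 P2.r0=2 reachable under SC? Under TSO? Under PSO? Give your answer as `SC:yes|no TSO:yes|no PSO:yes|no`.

outcome vector order: (P0.r0,P1.r0,P2.r0)
[SC] allowed = {011 012 101 102 111 112 202 211 212}
[TSO] allowed = {001 002 011 012 101 102 111 112 201 202 211 212}
[PSO] allowed = {001 002 011 012 101 102 111 112 201 202 211 212}
target 002 ∈ {TSO,PSO}

SC:no TSO:yes PSO:yes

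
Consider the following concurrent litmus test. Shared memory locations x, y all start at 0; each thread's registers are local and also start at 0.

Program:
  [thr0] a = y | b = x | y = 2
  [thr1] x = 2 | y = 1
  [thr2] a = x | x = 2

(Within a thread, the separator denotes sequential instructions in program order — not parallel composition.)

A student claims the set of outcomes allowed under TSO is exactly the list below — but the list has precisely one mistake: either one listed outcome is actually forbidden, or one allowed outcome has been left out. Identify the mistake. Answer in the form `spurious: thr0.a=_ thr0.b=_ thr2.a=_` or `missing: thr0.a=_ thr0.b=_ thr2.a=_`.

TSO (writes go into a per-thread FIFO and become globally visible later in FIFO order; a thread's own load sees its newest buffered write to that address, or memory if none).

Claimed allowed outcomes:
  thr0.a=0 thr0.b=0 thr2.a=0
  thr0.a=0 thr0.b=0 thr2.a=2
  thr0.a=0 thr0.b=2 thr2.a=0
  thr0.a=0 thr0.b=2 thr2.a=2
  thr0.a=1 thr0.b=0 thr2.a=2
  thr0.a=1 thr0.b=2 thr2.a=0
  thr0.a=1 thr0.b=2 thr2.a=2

spurious: thr0.a=1 thr0.b=0 thr2.a=2

outcome vector order: (thr0.a,thr0.b,thr2.a)
TSO: 6 outcomes — {000, 002, 020, 022, 120, 122}
claimed∖TSO = {102}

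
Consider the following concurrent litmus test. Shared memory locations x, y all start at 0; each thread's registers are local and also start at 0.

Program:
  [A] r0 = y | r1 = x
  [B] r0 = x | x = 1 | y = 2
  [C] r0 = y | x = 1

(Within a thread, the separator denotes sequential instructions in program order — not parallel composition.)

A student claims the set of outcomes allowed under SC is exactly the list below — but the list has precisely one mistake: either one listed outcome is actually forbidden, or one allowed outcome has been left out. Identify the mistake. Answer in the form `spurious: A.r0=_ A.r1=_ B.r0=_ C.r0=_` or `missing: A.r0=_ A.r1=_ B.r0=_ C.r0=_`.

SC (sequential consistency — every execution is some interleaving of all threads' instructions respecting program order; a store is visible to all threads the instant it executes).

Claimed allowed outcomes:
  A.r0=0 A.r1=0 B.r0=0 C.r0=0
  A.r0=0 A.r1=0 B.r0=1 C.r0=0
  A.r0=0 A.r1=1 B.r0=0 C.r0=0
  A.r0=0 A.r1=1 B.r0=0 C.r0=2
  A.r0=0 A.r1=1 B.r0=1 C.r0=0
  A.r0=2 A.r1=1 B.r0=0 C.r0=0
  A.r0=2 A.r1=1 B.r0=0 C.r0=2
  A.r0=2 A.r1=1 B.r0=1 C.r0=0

outcome vector order: (A.r0,A.r1,B.r0,C.r0)
SC (9): <0 0 0 0> <0 0 0 2> <0 0 1 0> <0 1 0 0> <0 1 0 2> <0 1 1 0> <2 1 0 0> <2 1 0 2> <2 1 1 0>
SC∖claimed = {<0 0 0 2>}

missing: A.r0=0 A.r1=0 B.r0=0 C.r0=2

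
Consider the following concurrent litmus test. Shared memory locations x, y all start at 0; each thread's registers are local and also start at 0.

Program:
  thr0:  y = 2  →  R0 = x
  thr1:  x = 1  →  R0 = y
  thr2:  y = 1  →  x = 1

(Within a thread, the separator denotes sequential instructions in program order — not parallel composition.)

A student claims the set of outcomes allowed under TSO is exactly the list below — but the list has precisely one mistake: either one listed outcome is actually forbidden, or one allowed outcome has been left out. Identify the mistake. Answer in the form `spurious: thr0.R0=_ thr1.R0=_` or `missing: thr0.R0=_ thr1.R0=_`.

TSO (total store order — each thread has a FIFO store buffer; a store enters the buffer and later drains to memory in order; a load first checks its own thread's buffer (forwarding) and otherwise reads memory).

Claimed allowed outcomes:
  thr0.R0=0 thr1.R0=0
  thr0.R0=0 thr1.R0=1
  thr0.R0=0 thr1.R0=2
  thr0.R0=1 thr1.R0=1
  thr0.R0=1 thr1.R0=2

outcome vector order: (thr0.R0,thr1.R0)
[TSO] allowed = {0/0 0/1 0/2 1/0 1/1 1/2}
TSO∖claimed = {1/0}

missing: thr0.R0=1 thr1.R0=0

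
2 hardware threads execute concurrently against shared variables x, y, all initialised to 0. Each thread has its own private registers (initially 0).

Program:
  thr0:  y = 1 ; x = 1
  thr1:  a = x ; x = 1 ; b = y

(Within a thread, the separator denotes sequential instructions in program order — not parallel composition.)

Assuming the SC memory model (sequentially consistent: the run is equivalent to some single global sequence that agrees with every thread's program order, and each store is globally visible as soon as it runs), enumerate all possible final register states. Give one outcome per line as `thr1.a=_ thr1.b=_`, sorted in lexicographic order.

outcome vector order: (thr1.a,thr1.b)
|SC outcomes| = 3

thr1.a=0 thr1.b=0
thr1.a=0 thr1.b=1
thr1.a=1 thr1.b=1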